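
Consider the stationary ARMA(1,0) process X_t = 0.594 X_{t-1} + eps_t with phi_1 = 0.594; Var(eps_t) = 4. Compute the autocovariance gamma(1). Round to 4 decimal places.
\gamma(1) = 3.6714

Multiply the model equation by X_{t-k} and take expectations. With theta_0 = psi_0 = 1 and psi_j the MA(infinity) weights, this gives
  gamma(k) - sum_i phi_i gamma(k-i) = c_k,
  c_k = sigma^2 * sum_{j=k..q} theta_j psi_{j-k}   (c_k = 0 for k > q),
using gamma(-m) = gamma(m).
Pure AR (q = 0): c_0 = sigma^2 = 4, c_k = 0 for k >= 1.
Equations for k = 0 and k = 1 (AR order 1):
  gamma(0) = phi_1 gamma(1) + c_0
  gamma(1) = phi_1 gamma(0) + c_1
Substituting the second into the first: gamma(0) (1 - phi_1^2) = c_0 + phi_1 c_1, so
  gamma(0) = c_0 / (1 - phi_1^2) = 4 / (1 - (0.594)^2) = 4 / 0.647164 = 6.180814.
  gamma(1) = phi_1 gamma(0) = (0.594)(6.180814) = 3.671403.
Therefore gamma(1) = 3.6714 (to 4 decimal places).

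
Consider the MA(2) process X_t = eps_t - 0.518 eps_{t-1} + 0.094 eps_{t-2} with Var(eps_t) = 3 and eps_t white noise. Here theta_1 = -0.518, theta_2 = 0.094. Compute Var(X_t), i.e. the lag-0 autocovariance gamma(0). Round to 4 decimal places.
\gamma(0) = 3.8315

For an MA(q) process X_t = eps_t + sum_i theta_i eps_{t-i} with
Var(eps_t) = sigma^2, the variance is
  gamma(0) = sigma^2 * (1 + sum_i theta_i^2).
  sum_i theta_i^2 = (-0.518)^2 + (0.094)^2 = 0.268324 + 0.008836 = 0.27716.
  gamma(0) = 3 * (1 + 0.27716) = 3 * 1.27716 = 3.83148, which rounds to 3.8315.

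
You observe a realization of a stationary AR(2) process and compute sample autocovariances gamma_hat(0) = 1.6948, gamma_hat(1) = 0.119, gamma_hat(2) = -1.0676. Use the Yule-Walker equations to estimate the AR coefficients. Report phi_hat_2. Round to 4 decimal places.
\hat\phi_{2} = -0.6380

The Yule-Walker equations for an AR(p) process read, in matrix form,
  Gamma_p phi = r_p,   with   (Gamma_p)_{ij} = gamma(|i - j|),
                       (r_p)_i = gamma(i),   i,j = 1..p.
Substitute the sample gammas (Toeplitz matrix and right-hand side of size 2):
  Gamma_p = [[1.6948, 0.119], [0.119, 1.6948]]
  r_p     = [0.119, -1.0676]
Written out:
  1.6948 phi_1 + 0.119 phi_2 = 0.119
  0.119 phi_1 + 1.6948 phi_2 = -1.0676
Solve by Cramer's rule:
  det = gamma(0)^2 - gamma(1)^2 = (1.6948)^2 - (0.119)^2 = 2.87234704 - 0.014161 = 2.85818604
  phi_hat_1 = [gamma(1) gamma(0) - gamma(1) gamma(2)] / det = [(0.119)(1.6948) - (0.119)(-1.0676)] / 2.85818604 = 0.3287256 / 2.85818604 = 0.115
  phi_hat_2 = [gamma(0) gamma(2) - gamma(1)^2] / det = [(1.6948)(-1.0676) - (0.119)^2] / 2.85818604 = -1.82352948 / 2.85818604 = -0.638
So phi_hat = [0.1150, -0.6380].
Therefore phi_hat_2 = -0.6380.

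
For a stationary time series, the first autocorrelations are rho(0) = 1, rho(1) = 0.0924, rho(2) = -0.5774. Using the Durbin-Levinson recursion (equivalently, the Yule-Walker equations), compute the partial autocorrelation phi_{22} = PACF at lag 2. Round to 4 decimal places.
\phi_{22} = -0.5910

The PACF at lag k is phi_{kk}, the last component of the solution
to the Yule-Walker system G_k phi = r_k where
  (G_k)_{ij} = rho(|i - j|), (r_k)_i = rho(i), i,j = 1..k.
Equivalently, Durbin-Levinson gives phi_{kk} iteratively:
  phi_{11} = rho(1)
  phi_{kk} = [rho(k) - sum_{j=1..k-1} phi_{k-1,j} rho(k-j)]
            / [1 - sum_{j=1..k-1} phi_{k-1,j} rho(j)],
  phi_{k,j} = phi_{k-1,j} - phi_{kk} phi_{k-1,k-j},  j = 1..k-1.
Step k = 1:
  phi_11 = rho(1) = 0.0924.
Step k = 2:
  phi_22 = [rho(2) - phi_11 rho(1)] / [1 - phi_11 rho(1)] = [-0.5774 - (0.0924)(0.0924)] / [1 - (0.0924)(0.0924)]
         = -0.58593776 / 0.99146224 = -0.591.
Therefore phi_{22} = -0.5910.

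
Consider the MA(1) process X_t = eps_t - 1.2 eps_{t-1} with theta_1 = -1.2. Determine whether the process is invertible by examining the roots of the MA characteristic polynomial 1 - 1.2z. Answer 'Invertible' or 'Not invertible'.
\text{Not invertible}

The MA(q) characteristic polynomial is P(z) = 1 - 1.2z.
Invertibility requires all roots to lie outside the unit circle, i.e. |z| > 1 for every root.
This is linear in z: 1 + (-1.2) z = 0  =>  z = -1/(-1.2) = 0.833333,  |z| = 0.833333.
Moduli of all roots: 0.8333.
All moduli strictly greater than 1? No.
Verdict: Not invertible.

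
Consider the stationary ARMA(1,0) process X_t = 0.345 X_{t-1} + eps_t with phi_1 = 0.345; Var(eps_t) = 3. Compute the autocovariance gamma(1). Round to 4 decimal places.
\gamma(1) = 1.1748

Multiply the model equation by X_{t-k} and take expectations. With theta_0 = psi_0 = 1 and psi_j the MA(infinity) weights, this gives
  gamma(k) - sum_i phi_i gamma(k-i) = c_k,
  c_k = sigma^2 * sum_{j=k..q} theta_j psi_{j-k}   (c_k = 0 for k > q),
using gamma(-m) = gamma(m).
Pure AR (q = 0): c_0 = sigma^2 = 3, c_k = 0 for k >= 1.
Equations for k = 0 and k = 1 (AR order 1):
  gamma(0) = phi_1 gamma(1) + c_0
  gamma(1) = phi_1 gamma(0) + c_1
Substituting the second into the first: gamma(0) (1 - phi_1^2) = c_0 + phi_1 c_1, so
  gamma(0) = c_0 / (1 - phi_1^2) = 3 / (1 - (0.345)^2) = 3 / 0.880975 = 3.405318.
  gamma(1) = phi_1 gamma(0) = (0.345)(3.405318) = 1.174835.
Therefore gamma(1) = 1.1748 (to 4 decimal places).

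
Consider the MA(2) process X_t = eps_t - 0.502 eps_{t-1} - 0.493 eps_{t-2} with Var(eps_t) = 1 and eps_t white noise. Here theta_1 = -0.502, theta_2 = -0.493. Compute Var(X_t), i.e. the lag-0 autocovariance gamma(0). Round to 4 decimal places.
\gamma(0) = 1.4951

For an MA(q) process X_t = eps_t + sum_i theta_i eps_{t-i} with
Var(eps_t) = sigma^2, the variance is
  gamma(0) = sigma^2 * (1 + sum_i theta_i^2).
  sum_i theta_i^2 = (-0.502)^2 + (-0.493)^2 = 0.252004 + 0.243049 = 0.495053.
  gamma(0) = 1 * (1 + 0.495053) = 1 * 1.495053 = 1.495053, which rounds to 1.4951.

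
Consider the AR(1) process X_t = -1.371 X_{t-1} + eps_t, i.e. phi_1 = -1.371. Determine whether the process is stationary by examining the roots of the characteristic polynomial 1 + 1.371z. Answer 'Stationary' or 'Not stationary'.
\text{Not stationary}

The AR(p) characteristic polynomial is P(z) = 1 + 1.371z.
Stationarity requires all roots to lie outside the unit circle, i.e. |z| > 1 for every root.
This is linear in z: 1 + (1.371) z = 0  =>  z = -1/(1.371) = -0.729395,  |z| = 0.729395.
Moduli of all roots: 0.7294.
All moduli strictly greater than 1? No.
Verdict: Not stationary.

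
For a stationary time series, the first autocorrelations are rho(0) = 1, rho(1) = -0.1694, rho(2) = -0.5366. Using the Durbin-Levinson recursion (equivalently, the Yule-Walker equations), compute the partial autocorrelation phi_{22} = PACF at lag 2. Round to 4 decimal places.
\phi_{22} = -0.5820

The PACF at lag k is phi_{kk}, the last component of the solution
to the Yule-Walker system G_k phi = r_k where
  (G_k)_{ij} = rho(|i - j|), (r_k)_i = rho(i), i,j = 1..k.
Equivalently, Durbin-Levinson gives phi_{kk} iteratively:
  phi_{11} = rho(1)
  phi_{kk} = [rho(k) - sum_{j=1..k-1} phi_{k-1,j} rho(k-j)]
            / [1 - sum_{j=1..k-1} phi_{k-1,j} rho(j)],
  phi_{k,j} = phi_{k-1,j} - phi_{kk} phi_{k-1,k-j},  j = 1..k-1.
Step k = 1:
  phi_11 = rho(1) = -0.1694.
Step k = 2:
  phi_22 = [rho(2) - phi_11 rho(1)] / [1 - phi_11 rho(1)] = [-0.5366 - (-0.1694)(-0.1694)] / [1 - (-0.1694)(-0.1694)]
         = -0.56529636 / 0.97130364 = -0.582.
Therefore phi_{22} = -0.5820.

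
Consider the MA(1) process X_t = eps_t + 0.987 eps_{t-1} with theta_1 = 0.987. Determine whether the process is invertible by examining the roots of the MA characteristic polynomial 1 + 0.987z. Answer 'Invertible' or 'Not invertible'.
\text{Invertible}

The MA(q) characteristic polynomial is P(z) = 1 + 0.987z.
Invertibility requires all roots to lie outside the unit circle, i.e. |z| > 1 for every root.
This is linear in z: 1 + (0.987) z = 0  =>  z = -1/(0.987) = -1.013171,  |z| = 1.013171.
Moduli of all roots: 1.0132.
All moduli strictly greater than 1? Yes.
Verdict: Invertible.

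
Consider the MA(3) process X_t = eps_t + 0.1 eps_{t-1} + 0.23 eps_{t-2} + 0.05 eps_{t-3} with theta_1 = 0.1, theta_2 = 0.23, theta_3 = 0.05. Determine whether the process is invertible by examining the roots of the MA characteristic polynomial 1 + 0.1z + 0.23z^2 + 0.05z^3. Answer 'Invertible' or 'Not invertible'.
\text{Invertible}

The MA(q) characteristic polynomial is P(z) = 1 + 0.1z + 0.23z^2 + 0.05z^3.
Invertibility requires all roots to lie outside the unit circle, i.e. |z| > 1 for every root.
Degree 3: look for a simple real root z0 first, then factor out (1 - z/z0) and solve the remaining quadratic.
Testing z0 = -5: P(-5) = 1 + (0.1)(-5) + (0.23)(-5)^2 + (0.05)(-5)^3
  = 1 + (-0.5) + (5.75) + (-6.25) = 0.  So z_0 = -5 is a root, |z_0| = 5.
Divide out the factor (1 + 0.2 z) = (1 - z/z0) (since 1/z0 = -0.2):
  P(z) = (1 + 0.2 z)(1 + (-0.1) z + (0.25) z^2)
  [check: z-coef -0.1 - (-0.2) = 0.1; z^2-coef 0.25 - (-0.2)(-0.1) = 0.23; z^3-coef -(-0.2)(0.25) = 0.05.]
Remaining roots from the quadratic factor 1 + (-0.1) z + (0.25) z^2:
  Set 1 + (-0.1) z + (0.25) z^2 = 0, i.e. a z^2 + b z + c = 0 with a = 0.25, b = -0.1, c = 1.
  Discriminant D = b^2 - 4ac = (-0.1)^2 - 4*(0.25)*1 = 0.01 - (1) = -0.99.
  D < 0, so the roots are the complex-conjugate pair z = (-b +/- i sqrt(-D)) / (2a) = 0.2 +/- 1.99i.
  For a conjugate pair |z|^2 = z * conj(z) = (product of roots) = c/a = 1/(0.25) = 4, so |z| = sqrt(4) = 2 for both roots.
Moduli of all roots: 5.0000, 2.0000, 2.0000.
All moduli strictly greater than 1? Yes.
Verdict: Invertible.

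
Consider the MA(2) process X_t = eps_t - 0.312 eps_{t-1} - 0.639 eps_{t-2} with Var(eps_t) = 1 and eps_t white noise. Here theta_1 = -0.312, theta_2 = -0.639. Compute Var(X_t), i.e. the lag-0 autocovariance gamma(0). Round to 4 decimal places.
\gamma(0) = 1.5057

For an MA(q) process X_t = eps_t + sum_i theta_i eps_{t-i} with
Var(eps_t) = sigma^2, the variance is
  gamma(0) = sigma^2 * (1 + sum_i theta_i^2).
  sum_i theta_i^2 = (-0.312)^2 + (-0.639)^2 = 0.097344 + 0.408321 = 0.505665.
  gamma(0) = 1 * (1 + 0.505665) = 1 * 1.505665 = 1.505665, which rounds to 1.5057.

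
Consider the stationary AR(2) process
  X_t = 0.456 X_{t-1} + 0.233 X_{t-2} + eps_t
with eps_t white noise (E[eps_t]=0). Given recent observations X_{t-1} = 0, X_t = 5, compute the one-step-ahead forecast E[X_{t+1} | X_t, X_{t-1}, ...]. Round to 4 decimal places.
E[X_{t+1} \mid \mathcal F_t] = 2.2800

For an AR(p) model X_t = c + sum_i phi_i X_{t-i} + eps_t, the
one-step-ahead conditional mean is
  E[X_{t+1} | X_t, ...] = c + sum_i phi_i X_{t+1-i}.
Substitute known values:
  E[X_{t+1} | ...] = (0.456) * (5) + (0.233) * (0)
                   = 2.2800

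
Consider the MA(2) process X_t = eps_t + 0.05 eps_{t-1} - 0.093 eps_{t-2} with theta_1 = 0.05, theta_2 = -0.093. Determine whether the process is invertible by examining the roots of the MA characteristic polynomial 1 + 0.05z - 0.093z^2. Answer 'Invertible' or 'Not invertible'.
\text{Invertible}

The MA(q) characteristic polynomial is P(z) = 1 + 0.05z - 0.093z^2.
Invertibility requires all roots to lie outside the unit circle, i.e. |z| > 1 for every root.
Set 1 + (0.05) z + (-0.093) z^2 = 0, i.e. a z^2 + b z + c = 0 with a = -0.093, b = 0.05, c = 1.
Discriminant D = b^2 - 4ac = (0.05)^2 - 4*(-0.093)*1 = 0.0025 - (-0.372) = 0.3745.
D >= 0, so the roots are real: z = (-b +/- sqrt(D)) / (2a) = (-0.05 +/- 0.611964) / (-0.186).
  z_1 = (-0.05 + 0.611964) / (-0.186) = -3.0213,   |z_1| = 3.0213.
  z_2 = (-0.05 - 0.611964) / (-0.186) = 3.5589,   |z_2| = 3.5589.
Moduli of all roots: 3.0213, 3.5589.
All moduli strictly greater than 1? Yes.
Verdict: Invertible.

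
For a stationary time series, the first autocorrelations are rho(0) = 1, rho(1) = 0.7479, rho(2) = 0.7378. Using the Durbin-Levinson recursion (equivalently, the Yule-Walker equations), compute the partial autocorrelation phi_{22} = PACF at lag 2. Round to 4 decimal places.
\phi_{22} = 0.4050

The PACF at lag k is phi_{kk}, the last component of the solution
to the Yule-Walker system G_k phi = r_k where
  (G_k)_{ij} = rho(|i - j|), (r_k)_i = rho(i), i,j = 1..k.
Equivalently, Durbin-Levinson gives phi_{kk} iteratively:
  phi_{11} = rho(1)
  phi_{kk} = [rho(k) - sum_{j=1..k-1} phi_{k-1,j} rho(k-j)]
            / [1 - sum_{j=1..k-1} phi_{k-1,j} rho(j)],
  phi_{k,j} = phi_{k-1,j} - phi_{kk} phi_{k-1,k-j},  j = 1..k-1.
Step k = 1:
  phi_11 = rho(1) = 0.7479.
Step k = 2:
  phi_22 = [rho(2) - phi_11 rho(1)] / [1 - phi_11 rho(1)] = [0.7378 - (0.7479)(0.7479)] / [1 - (0.7479)(0.7479)]
         = 0.17844559 / 0.44064559 = 0.405.
Therefore phi_{22} = 0.4050.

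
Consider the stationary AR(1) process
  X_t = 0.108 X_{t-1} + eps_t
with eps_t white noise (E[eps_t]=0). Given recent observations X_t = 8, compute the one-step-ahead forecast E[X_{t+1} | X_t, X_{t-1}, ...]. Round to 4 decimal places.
E[X_{t+1} \mid \mathcal F_t] = 0.8640

For an AR(p) model X_t = c + sum_i phi_i X_{t-i} + eps_t, the
one-step-ahead conditional mean is
  E[X_{t+1} | X_t, ...] = c + sum_i phi_i X_{t+1-i}.
Substitute known values:
  E[X_{t+1} | ...] = (0.108) * (8)
                   = 0.8640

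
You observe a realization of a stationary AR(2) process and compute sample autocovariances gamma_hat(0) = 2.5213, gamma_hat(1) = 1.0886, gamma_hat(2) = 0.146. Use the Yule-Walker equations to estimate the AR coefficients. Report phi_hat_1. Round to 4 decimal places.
\hat\phi_{1} = 0.5000

The Yule-Walker equations for an AR(p) process read, in matrix form,
  Gamma_p phi = r_p,   with   (Gamma_p)_{ij} = gamma(|i - j|),
                       (r_p)_i = gamma(i),   i,j = 1..p.
Substitute the sample gammas (Toeplitz matrix and right-hand side of size 2):
  Gamma_p = [[2.5213, 1.0886], [1.0886, 2.5213]]
  r_p     = [1.0886, 0.146]
Written out:
  2.5213 phi_1 + 1.0886 phi_2 = 1.0886
  1.0886 phi_1 + 2.5213 phi_2 = 0.146
Solve by Cramer's rule:
  det = gamma(0)^2 - gamma(1)^2 = (2.5213)^2 - (1.0886)^2 = 6.35695369 - 1.18504996 = 5.17190373
  phi_hat_1 = [gamma(1) gamma(0) - gamma(1) gamma(2)] / det = [(1.0886)(2.5213) - (1.0886)(0.146)] / 5.17190373 = 2.58575158 / 5.17190373 = 0.5
  phi_hat_2 = [gamma(0) gamma(2) - gamma(1)^2] / det = [(2.5213)(0.146) - (1.0886)^2] / 5.17190373 = -0.81694016 / 5.17190373 = -0.158
So phi_hat = [0.5000, -0.1580].
Therefore phi_hat_1 = 0.5000.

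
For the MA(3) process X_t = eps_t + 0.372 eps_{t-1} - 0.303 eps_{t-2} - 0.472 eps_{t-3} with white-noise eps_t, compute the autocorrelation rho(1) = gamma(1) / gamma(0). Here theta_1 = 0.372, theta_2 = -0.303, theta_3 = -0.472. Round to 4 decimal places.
\rho(1) = 0.2769

For an MA(q) process with theta_0 = 1, the autocovariance is
  gamma(k) = sigma^2 * sum_{i=0..q-k} theta_i * theta_{i+k},
and rho(k) = gamma(k) / gamma(0). Sigma^2 cancels.
  numerator   = (1)*(0.372) + (0.372)*(-0.303) + (-0.303)*(-0.472) = 0.4023.
  denominator = (1)^2 + (0.372)^2 + (-0.303)^2 + (-0.472)^2 = 1.452977.
  rho(1) = 0.4023 / 1.452977 = 0.2769.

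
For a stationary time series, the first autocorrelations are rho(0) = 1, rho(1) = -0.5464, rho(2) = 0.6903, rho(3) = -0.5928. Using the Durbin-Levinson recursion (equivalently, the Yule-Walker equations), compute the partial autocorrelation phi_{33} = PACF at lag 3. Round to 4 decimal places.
\phi_{33} = -0.2509

The PACF at lag k is phi_{kk}, the last component of the solution
to the Yule-Walker system G_k phi = r_k where
  (G_k)_{ij} = rho(|i - j|), (r_k)_i = rho(i), i,j = 1..k.
Equivalently, Durbin-Levinson gives phi_{kk} iteratively:
  phi_{11} = rho(1)
  phi_{kk} = [rho(k) - sum_{j=1..k-1} phi_{k-1,j} rho(k-j)]
            / [1 - sum_{j=1..k-1} phi_{k-1,j} rho(j)],
  phi_{k,j} = phi_{k-1,j} - phi_{kk} phi_{k-1,k-j},  j = 1..k-1.
Step k = 1:
  phi_11 = rho(1) = -0.5464.
Step k = 2:
  phi_22 = [rho(2) - phi_11 rho(1)] / [1 - phi_11 rho(1)] = [0.6903 - (-0.5464)(-0.5464)] / [1 - (-0.5464)(-0.5464)]
         = 0.39174704 / 0.70144704 = 0.558484.
  Update: phi_21 = phi_11 - phi_22 phi_11 = -0.5464 - (0.558484)(-0.5464) = -0.241244.
Step k = 3:
  phi_33 = [rho(3) - phi_21 rho(2) - phi_22 rho(1)] / [1 - phi_21 rho(1) - phi_22 rho(2)]
    numerator   = -0.5928 - (-0.241244)(0.6903) - (0.558484)(-0.5464) = -0.12111335
    denominator = 1 - (-0.241244)(-0.5464) - (0.558484)(0.6903) = 0.48266254
  phi_33 = -0.12111335 / 0.48266254 = -0.2509.
Therefore phi_{33} = -0.2509.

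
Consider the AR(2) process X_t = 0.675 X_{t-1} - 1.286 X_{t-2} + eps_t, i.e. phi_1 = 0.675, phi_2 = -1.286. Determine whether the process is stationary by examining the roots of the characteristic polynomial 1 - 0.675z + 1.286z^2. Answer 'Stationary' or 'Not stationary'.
\text{Not stationary}

The AR(p) characteristic polynomial is P(z) = 1 - 0.675z + 1.286z^2.
Stationarity requires all roots to lie outside the unit circle, i.e. |z| > 1 for every root.
Set 1 + (-0.675) z + (1.286) z^2 = 0, i.e. a z^2 + b z + c = 0 with a = 1.286, b = -0.675, c = 1.
Discriminant D = b^2 - 4ac = (-0.675)^2 - 4*(1.286)*1 = 0.455625 - (5.144) = -4.688375.
D < 0, so the roots are the complex-conjugate pair z = (-b +/- i sqrt(-D)) / (2a) = 0.2624 +/- 0.8419i.
For a conjugate pair |z|^2 = z * conj(z) = (product of roots) = c/a = 1/(1.286) = 0.777605, so |z| = sqrt(0.777605) = 0.8818 for both roots.
Moduli of all roots: 0.8818, 0.8818.
All moduli strictly greater than 1? No.
Verdict: Not stationary.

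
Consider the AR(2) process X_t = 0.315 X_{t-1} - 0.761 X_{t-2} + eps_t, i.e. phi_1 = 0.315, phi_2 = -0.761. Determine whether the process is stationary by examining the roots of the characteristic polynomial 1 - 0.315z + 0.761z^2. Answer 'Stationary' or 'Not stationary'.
\text{Stationary}

The AR(p) characteristic polynomial is P(z) = 1 - 0.315z + 0.761z^2.
Stationarity requires all roots to lie outside the unit circle, i.e. |z| > 1 for every root.
Set 1 + (-0.315) z + (0.761) z^2 = 0, i.e. a z^2 + b z + c = 0 with a = 0.761, b = -0.315, c = 1.
Discriminant D = b^2 - 4ac = (-0.315)^2 - 4*(0.761)*1 = 0.099225 - (3.044) = -2.944775.
D < 0, so the roots are the complex-conjugate pair z = (-b +/- i sqrt(-D)) / (2a) = 0.207 +/- 1.1275i.
For a conjugate pair |z|^2 = z * conj(z) = (product of roots) = c/a = 1/(0.761) = 1.31406, so |z| = sqrt(1.31406) = 1.1463 for both roots.
Moduli of all roots: 1.1463, 1.1463.
All moduli strictly greater than 1? Yes.
Verdict: Stationary.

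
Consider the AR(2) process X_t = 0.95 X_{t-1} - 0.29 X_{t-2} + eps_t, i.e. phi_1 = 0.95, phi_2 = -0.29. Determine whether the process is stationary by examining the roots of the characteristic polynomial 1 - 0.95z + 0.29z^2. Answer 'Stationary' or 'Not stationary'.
\text{Stationary}

The AR(p) characteristic polynomial is P(z) = 1 - 0.95z + 0.29z^2.
Stationarity requires all roots to lie outside the unit circle, i.e. |z| > 1 for every root.
Set 1 + (-0.95) z + (0.29) z^2 = 0, i.e. a z^2 + b z + c = 0 with a = 0.29, b = -0.95, c = 1.
Discriminant D = b^2 - 4ac = (-0.95)^2 - 4*(0.29)*1 = 0.9025 - (1.16) = -0.2575.
D < 0, so the roots are the complex-conjugate pair z = (-b +/- i sqrt(-D)) / (2a) = 1.6379 +/- 0.8749i.
For a conjugate pair |z|^2 = z * conj(z) = (product of roots) = c/a = 1/(0.29) = 3.448276, so |z| = sqrt(3.448276) = 1.857 for both roots.
Moduli of all roots: 1.8570, 1.8570.
All moduli strictly greater than 1? Yes.
Verdict: Stationary.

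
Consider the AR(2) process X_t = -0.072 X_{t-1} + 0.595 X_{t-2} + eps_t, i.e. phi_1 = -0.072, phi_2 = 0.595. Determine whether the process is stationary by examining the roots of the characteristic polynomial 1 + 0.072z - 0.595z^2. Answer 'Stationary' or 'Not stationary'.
\text{Stationary}

The AR(p) characteristic polynomial is P(z) = 1 + 0.072z - 0.595z^2.
Stationarity requires all roots to lie outside the unit circle, i.e. |z| > 1 for every root.
Set 1 + (0.072) z + (-0.595) z^2 = 0, i.e. a z^2 + b z + c = 0 with a = -0.595, b = 0.072, c = 1.
Discriminant D = b^2 - 4ac = (0.072)^2 - 4*(-0.595)*1 = 0.005184 - (-2.38) = 2.385184.
D >= 0, so the roots are real: z = (-b +/- sqrt(D)) / (2a) = (-0.072 +/- 1.544404) / (-1.19).
  z_1 = (-0.072 + 1.544404) / (-1.19) = -1.2373,   |z_1| = 1.2373.
  z_2 = (-0.072 - 1.544404) / (-1.19) = 1.3583,   |z_2| = 1.3583.
Moduli of all roots: 1.2373, 1.3583.
All moduli strictly greater than 1? Yes.
Verdict: Stationary.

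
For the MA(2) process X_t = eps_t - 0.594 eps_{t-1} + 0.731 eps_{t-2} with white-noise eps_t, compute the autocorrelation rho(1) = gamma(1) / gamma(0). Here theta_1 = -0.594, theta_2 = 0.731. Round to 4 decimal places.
\rho(1) = -0.5448

For an MA(q) process with theta_0 = 1, the autocovariance is
  gamma(k) = sigma^2 * sum_{i=0..q-k} theta_i * theta_{i+k},
and rho(k) = gamma(k) / gamma(0). Sigma^2 cancels.
  numerator   = (1)*(-0.594) + (-0.594)*(0.731) = -1.028214.
  denominator = (1)^2 + (-0.594)^2 + (0.731)^2 = 1.887197.
  rho(1) = -1.028214 / 1.887197 = -0.5448.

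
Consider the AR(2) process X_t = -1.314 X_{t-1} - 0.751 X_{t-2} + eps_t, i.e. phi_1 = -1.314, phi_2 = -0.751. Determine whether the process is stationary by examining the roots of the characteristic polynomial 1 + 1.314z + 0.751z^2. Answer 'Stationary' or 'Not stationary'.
\text{Stationary}

The AR(p) characteristic polynomial is P(z) = 1 + 1.314z + 0.751z^2.
Stationarity requires all roots to lie outside the unit circle, i.e. |z| > 1 for every root.
Set 1 + (1.314) z + (0.751) z^2 = 0, i.e. a z^2 + b z + c = 0 with a = 0.751, b = 1.314, c = 1.
Discriminant D = b^2 - 4ac = (1.314)^2 - 4*(0.751)*1 = 1.726596 - (3.004) = -1.277404.
D < 0, so the roots are the complex-conjugate pair z = (-b +/- i sqrt(-D)) / (2a) = -0.8748 +/- 0.7525i.
For a conjugate pair |z|^2 = z * conj(z) = (product of roots) = c/a = 1/(0.751) = 1.331558, so |z| = sqrt(1.331558) = 1.1539 for both roots.
Moduli of all roots: 1.1539, 1.1539.
All moduli strictly greater than 1? Yes.
Verdict: Stationary.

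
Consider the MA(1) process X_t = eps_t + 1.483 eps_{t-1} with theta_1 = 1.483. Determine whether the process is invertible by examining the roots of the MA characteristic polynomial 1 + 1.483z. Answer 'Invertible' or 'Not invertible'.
\text{Not invertible}

The MA(q) characteristic polynomial is P(z) = 1 + 1.483z.
Invertibility requires all roots to lie outside the unit circle, i.e. |z| > 1 for every root.
This is linear in z: 1 + (1.483) z = 0  =>  z = -1/(1.483) = -0.674309,  |z| = 0.674309.
Moduli of all roots: 0.6743.
All moduli strictly greater than 1? No.
Verdict: Not invertible.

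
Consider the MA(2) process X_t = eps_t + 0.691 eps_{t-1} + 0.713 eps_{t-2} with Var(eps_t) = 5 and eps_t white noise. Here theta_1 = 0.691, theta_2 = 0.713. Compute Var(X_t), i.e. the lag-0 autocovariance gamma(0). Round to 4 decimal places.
\gamma(0) = 9.9293

For an MA(q) process X_t = eps_t + sum_i theta_i eps_{t-i} with
Var(eps_t) = sigma^2, the variance is
  gamma(0) = sigma^2 * (1 + sum_i theta_i^2).
  sum_i theta_i^2 = (0.691)^2 + (0.713)^2 = 0.477481 + 0.508369 = 0.98585.
  gamma(0) = 5 * (1 + 0.98585) = 5 * 1.98585 = 9.92925, which rounds to 9.9293.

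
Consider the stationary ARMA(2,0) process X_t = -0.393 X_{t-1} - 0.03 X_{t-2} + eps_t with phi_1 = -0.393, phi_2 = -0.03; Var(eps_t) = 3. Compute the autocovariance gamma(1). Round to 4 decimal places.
\gamma(1) = -1.3409

Multiply the model equation by X_{t-k} and take expectations. With theta_0 = psi_0 = 1 and psi_j the MA(infinity) weights, this gives
  gamma(k) - sum_i phi_i gamma(k-i) = c_k,
  c_k = sigma^2 * sum_{j=k..q} theta_j psi_{j-k}   (c_k = 0 for k > q),
using gamma(-m) = gamma(m).
Pure AR (q = 0): c_0 = sigma^2 = 3, c_k = 0 for k >= 1.
Equations for k = 0, 1, 2 (AR order 2, c_2 = 0):
  (E0) gamma(0) = phi_1 gamma(1) + phi_2 gamma(2) + c_0
  (E1) gamma(1) = phi_1 gamma(0) + phi_2 gamma(1) + c_1
  (E2) gamma(2) = phi_1 gamma(1) + phi_2 gamma(0)
From (E1): gamma(1) = A gamma(0) + B with
  A = phi_1 / (1 - phi_2) = -0.393 / 1.03 = -0.381553,   B = c_1 / (1 - phi_2) = 0 / 1.03 = 0.
Insert (E2) into (E0): gamma(0) (1 - phi_2^2) = phi_1 (1 + phi_2) gamma(1) + c_0.
  phi_1 (1 + phi_2) = (-0.393)(0.97) = -0.38121,   1 - phi_2^2 = 0.9991.
Replace gamma(1) by A gamma(0) + B and collect gamma(0):
  gamma(0) [0.9991 - (-0.38121)(-0.381553)] = c_0 = 3
  gamma(0) * 0.853648 = 3
  gamma(0) = 3 / 0.853648 = 3.514329.
  gamma(1) = A gamma(0) = (-0.381553)(3.514329) = -1.340904.
Therefore gamma(1) = -1.3409 (to 4 decimal places).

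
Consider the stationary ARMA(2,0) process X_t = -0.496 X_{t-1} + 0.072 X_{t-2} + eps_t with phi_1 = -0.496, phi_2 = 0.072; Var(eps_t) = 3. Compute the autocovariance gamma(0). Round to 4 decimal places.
\gamma(0) = 4.2216

Multiply the model equation by X_{t-k} and take expectations. With theta_0 = psi_0 = 1 and psi_j the MA(infinity) weights, this gives
  gamma(k) - sum_i phi_i gamma(k-i) = c_k,
  c_k = sigma^2 * sum_{j=k..q} theta_j psi_{j-k}   (c_k = 0 for k > q),
using gamma(-m) = gamma(m).
Pure AR (q = 0): c_0 = sigma^2 = 3, c_k = 0 for k >= 1.
Equations for k = 0, 1, 2 (AR order 2, c_2 = 0):
  (E0) gamma(0) = phi_1 gamma(1) + phi_2 gamma(2) + c_0
  (E1) gamma(1) = phi_1 gamma(0) + phi_2 gamma(1) + c_1
  (E2) gamma(2) = phi_1 gamma(1) + phi_2 gamma(0)
From (E1): gamma(1) = A gamma(0) + B with
  A = phi_1 / (1 - phi_2) = -0.496 / 0.928 = -0.534483,   B = c_1 / (1 - phi_2) = 0 / 0.928 = 0.
Insert (E2) into (E0): gamma(0) (1 - phi_2^2) = phi_1 (1 + phi_2) gamma(1) + c_0.
  phi_1 (1 + phi_2) = (-0.496)(1.072) = -0.531712,   1 - phi_2^2 = 0.994816.
Replace gamma(1) by A gamma(0) + B and collect gamma(0):
  gamma(0) [0.994816 - (-0.531712)(-0.534483)] = c_0 = 3
  gamma(0) * 0.710625 = 3
  gamma(0) = 3 / 0.710625 = 4.221635.
Therefore gamma(0) = 4.2216 (to 4 decimal places).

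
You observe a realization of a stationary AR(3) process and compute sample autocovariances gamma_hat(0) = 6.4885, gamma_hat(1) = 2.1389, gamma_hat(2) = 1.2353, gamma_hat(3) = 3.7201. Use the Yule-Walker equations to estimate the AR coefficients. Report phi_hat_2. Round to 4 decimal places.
\hat\phi_{2} = -0.0730

The Yule-Walker equations for an AR(p) process read, in matrix form,
  Gamma_p phi = r_p,   with   (Gamma_p)_{ij} = gamma(|i - j|),
                       (r_p)_i = gamma(i),   i,j = 1..p.
Substitute the sample gammas (Toeplitz matrix and right-hand side of size 3):
  Gamma_p = [[6.4885, 2.1389, 1.2353], [2.1389, 6.4885, 2.1389], [1.2353, 2.1389, 6.4885]]
  r_p     = [2.1389, 1.2353, 3.7201]
Written out (R1..R3):
  (R1) 6.4885 phi_1 + 2.1389 phi_2 + 1.2353 phi_3 = 2.1389
  (R2) 2.1389 phi_1 + 6.4885 phi_2 + 2.1389 phi_3 = 1.2353
  (R3) 1.2353 phi_1 + 2.1389 phi_2 + 6.4885 phi_3 = 3.7201
Gaussian elimination:
  R2 <- R2 - (2.1389/6.4885) R1 = R2 - (0.329645) R1:  5.783423 phi_2 + 1.73169 phi_3 = 0.530223
  R3 <- R3 - (1.2353/6.4885) R1 = R3 - (0.190383) R1:  1.73169 phi_2 + 6.25332 phi_3 = 3.31289
  R3 <- R3 - (1.73169/5.783423) R2 = R3 - (0.299423) R2:  5.734812 phi_3 = 3.154129
Back-substitution:
  phi_hat_3 = 3.154129 / 5.734812 = 0.549997
  phi_hat_2 = (0.530223 - (1.73169)(0.549997)) / 5.783423 = -0.073002
  phi_hat_1 = (2.1389 - (2.1389)(-0.073002) - (1.2353)(0.549997)) / 6.4885 = 0.248999
So phi_hat = [0.2490, -0.0730, 0.5500].
Therefore phi_hat_2 = -0.0730.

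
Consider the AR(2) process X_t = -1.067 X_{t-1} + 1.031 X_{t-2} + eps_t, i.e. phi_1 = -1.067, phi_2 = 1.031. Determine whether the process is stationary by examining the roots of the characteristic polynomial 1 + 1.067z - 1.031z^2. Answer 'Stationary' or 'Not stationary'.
\text{Not stationary}

The AR(p) characteristic polynomial is P(z) = 1 + 1.067z - 1.031z^2.
Stationarity requires all roots to lie outside the unit circle, i.e. |z| > 1 for every root.
Set 1 + (1.067) z + (-1.031) z^2 = 0, i.e. a z^2 + b z + c = 0 with a = -1.031, b = 1.067, c = 1.
Discriminant D = b^2 - 4ac = (1.067)^2 - 4*(-1.031)*1 = 1.138489 - (-4.124) = 5.262489.
D >= 0, so the roots are real: z = (-b +/- sqrt(D)) / (2a) = (-1.067 +/- 2.294012) / (-2.062).
  z_1 = (-1.067 + 2.294012) / (-2.062) = -0.5951,   |z_1| = 0.5951.
  z_2 = (-1.067 - 2.294012) / (-2.062) = 1.63,   |z_2| = 1.63.
Moduli of all roots: 0.5951, 1.6300.
All moduli strictly greater than 1? No.
Verdict: Not stationary.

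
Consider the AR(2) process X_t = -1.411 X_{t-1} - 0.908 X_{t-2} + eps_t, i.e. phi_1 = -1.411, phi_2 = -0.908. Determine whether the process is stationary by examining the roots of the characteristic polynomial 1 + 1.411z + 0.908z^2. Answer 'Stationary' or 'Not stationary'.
\text{Stationary}

The AR(p) characteristic polynomial is P(z) = 1 + 1.411z + 0.908z^2.
Stationarity requires all roots to lie outside the unit circle, i.e. |z| > 1 for every root.
Set 1 + (1.411) z + (0.908) z^2 = 0, i.e. a z^2 + b z + c = 0 with a = 0.908, b = 1.411, c = 1.
Discriminant D = b^2 - 4ac = (1.411)^2 - 4*(0.908)*1 = 1.990921 - (3.632) = -1.641079.
D < 0, so the roots are the complex-conjugate pair z = (-b +/- i sqrt(-D)) / (2a) = -0.777 +/- 0.7054i.
For a conjugate pair |z|^2 = z * conj(z) = (product of roots) = c/a = 1/(0.908) = 1.101322, so |z| = sqrt(1.101322) = 1.0494 for both roots.
Moduli of all roots: 1.0494, 1.0494.
All moduli strictly greater than 1? Yes.
Verdict: Stationary.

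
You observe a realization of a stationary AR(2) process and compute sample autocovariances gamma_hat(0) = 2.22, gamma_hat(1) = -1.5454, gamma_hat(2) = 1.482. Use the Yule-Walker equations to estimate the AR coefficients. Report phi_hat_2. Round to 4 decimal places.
\hat\phi_{2} = 0.3550

The Yule-Walker equations for an AR(p) process read, in matrix form,
  Gamma_p phi = r_p,   with   (Gamma_p)_{ij} = gamma(|i - j|),
                       (r_p)_i = gamma(i),   i,j = 1..p.
Substitute the sample gammas (Toeplitz matrix and right-hand side of size 2):
  Gamma_p = [[2.22, -1.5454], [-1.5454, 2.22]]
  r_p     = [-1.5454, 1.482]
Written out:
  2.22 phi_1 - 1.5454 phi_2 = -1.5454
  -1.5454 phi_1 + 2.22 phi_2 = 1.482
Solve by Cramer's rule:
  det = gamma(0)^2 - gamma(1)^2 = (2.22)^2 - (-1.5454)^2 = 4.9284 - 2.38826116 = 2.54013884
  phi_hat_1 = [gamma(1) gamma(0) - gamma(1) gamma(2)] / det = [(-1.5454)(2.22) - (-1.5454)(1.482)] / 2.54013884 = -1.1405052 / 2.54013884 = -0.449
  phi_hat_2 = [gamma(0) gamma(2) - gamma(1)^2] / det = [(2.22)(1.482) - (-1.5454)^2] / 2.54013884 = 0.90177884 / 2.54013884 = 0.355
So phi_hat = [-0.4490, 0.3550].
Therefore phi_hat_2 = 0.3550.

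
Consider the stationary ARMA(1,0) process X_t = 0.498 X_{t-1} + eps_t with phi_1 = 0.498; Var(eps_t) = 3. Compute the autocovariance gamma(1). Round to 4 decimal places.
\gamma(1) = 1.9867

Multiply the model equation by X_{t-k} and take expectations. With theta_0 = psi_0 = 1 and psi_j the MA(infinity) weights, this gives
  gamma(k) - sum_i phi_i gamma(k-i) = c_k,
  c_k = sigma^2 * sum_{j=k..q} theta_j psi_{j-k}   (c_k = 0 for k > q),
using gamma(-m) = gamma(m).
Pure AR (q = 0): c_0 = sigma^2 = 3, c_k = 0 for k >= 1.
Equations for k = 0 and k = 1 (AR order 1):
  gamma(0) = phi_1 gamma(1) + c_0
  gamma(1) = phi_1 gamma(0) + c_1
Substituting the second into the first: gamma(0) (1 - phi_1^2) = c_0 + phi_1 c_1, so
  gamma(0) = c_0 / (1 - phi_1^2) = 3 / (1 - (0.498)^2) = 3 / 0.751996 = 3.989383.
  gamma(1) = phi_1 gamma(0) = (0.498)(3.989383) = 1.986713.
Therefore gamma(1) = 1.9867 (to 4 decimal places).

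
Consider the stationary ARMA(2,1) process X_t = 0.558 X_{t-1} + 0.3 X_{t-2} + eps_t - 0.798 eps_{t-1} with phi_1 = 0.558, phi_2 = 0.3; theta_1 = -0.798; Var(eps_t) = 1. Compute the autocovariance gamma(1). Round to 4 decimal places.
\gamma(1) = -0.2640

Multiply the model equation by X_{t-k} and take expectations. With theta_0 = psi_0 = 1 and psi_j the MA(infinity) weights, this gives
  gamma(k) - sum_i phi_i gamma(k-i) = c_k,
  c_k = sigma^2 * sum_{j=k..q} theta_j psi_{j-k}   (c_k = 0 for k > q),
using gamma(-m) = gamma(m).
psi-weights needed (psi_j = theta_j + sum_i phi_i psi_{j-i}):
  psi_1 = theta_1 + phi_1 = -0.798 + (0.558) = -0.24
Right-hand sides:
  c_0 = sigma^2 (1 + theta_1 psi_1) = 1 * (1 + (-0.798)(-0.24)) = 1 * 1.19152 = 1.19152
  c_1 = sigma^2 theta_1 = 1 * (-0.798) = -0.798
  c_2 = 0
Equations for k = 0, 1, 2 (AR order 2, c_2 = 0):
  (E0) gamma(0) = phi_1 gamma(1) + phi_2 gamma(2) + c_0
  (E1) gamma(1) = phi_1 gamma(0) + phi_2 gamma(1) + c_1
  (E2) gamma(2) = phi_1 gamma(1) + phi_2 gamma(0)
From (E1): gamma(1) = A gamma(0) + B with
  A = phi_1 / (1 - phi_2) = 0.558 / 0.7 = 0.797143,   B = c_1 / (1 - phi_2) = -0.798 / 0.7 = -1.14.
Insert (E2) into (E0): gamma(0) (1 - phi_2^2) = phi_1 (1 + phi_2) gamma(1) + c_0.
  phi_1 (1 + phi_2) = (0.558)(1.3) = 0.7254,   1 - phi_2^2 = 0.91.
Replace gamma(1) by A gamma(0) + B and collect gamma(0):
  gamma(0) [0.91 - (0.7254)(0.797143)] = (0.7254)(-1.14) + 1.19152
  gamma(0) * 0.331753 = 0.364564
  gamma(0) = 0.364564 / 0.331753 = 1.098903.
  gamma(1) = A gamma(0) + B = (0.797143)(1.098903) + (-1.14) = -0.264017.
Therefore gamma(1) = -0.2640 (to 4 decimal places).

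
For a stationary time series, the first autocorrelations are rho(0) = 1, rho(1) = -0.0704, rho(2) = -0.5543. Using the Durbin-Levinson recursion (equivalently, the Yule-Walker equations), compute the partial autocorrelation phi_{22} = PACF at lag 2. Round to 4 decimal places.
\phi_{22} = -0.5620

The PACF at lag k is phi_{kk}, the last component of the solution
to the Yule-Walker system G_k phi = r_k where
  (G_k)_{ij} = rho(|i - j|), (r_k)_i = rho(i), i,j = 1..k.
Equivalently, Durbin-Levinson gives phi_{kk} iteratively:
  phi_{11} = rho(1)
  phi_{kk} = [rho(k) - sum_{j=1..k-1} phi_{k-1,j} rho(k-j)]
            / [1 - sum_{j=1..k-1} phi_{k-1,j} rho(j)],
  phi_{k,j} = phi_{k-1,j} - phi_{kk} phi_{k-1,k-j},  j = 1..k-1.
Step k = 1:
  phi_11 = rho(1) = -0.0704.
Step k = 2:
  phi_22 = [rho(2) - phi_11 rho(1)] / [1 - phi_11 rho(1)] = [-0.5543 - (-0.0704)(-0.0704)] / [1 - (-0.0704)(-0.0704)]
         = -0.55925616 / 0.99504384 = -0.562.
Therefore phi_{22} = -0.5620.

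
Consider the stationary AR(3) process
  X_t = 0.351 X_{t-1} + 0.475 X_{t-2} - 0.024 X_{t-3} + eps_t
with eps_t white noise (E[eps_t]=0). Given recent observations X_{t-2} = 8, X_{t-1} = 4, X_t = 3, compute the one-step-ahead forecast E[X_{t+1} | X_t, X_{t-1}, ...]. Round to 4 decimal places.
E[X_{t+1} \mid \mathcal F_t] = 2.7610

For an AR(p) model X_t = c + sum_i phi_i X_{t-i} + eps_t, the
one-step-ahead conditional mean is
  E[X_{t+1} | X_t, ...] = c + sum_i phi_i X_{t+1-i}.
Substitute known values:
  E[X_{t+1} | ...] = (0.351) * (3) + (0.475) * (4) + (-0.024) * (8)
                   = 2.7610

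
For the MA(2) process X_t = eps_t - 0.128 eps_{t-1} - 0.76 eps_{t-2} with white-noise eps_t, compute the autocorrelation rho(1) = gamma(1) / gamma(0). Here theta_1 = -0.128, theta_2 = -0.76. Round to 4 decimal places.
\rho(1) = -0.0193

For an MA(q) process with theta_0 = 1, the autocovariance is
  gamma(k) = sigma^2 * sum_{i=0..q-k} theta_i * theta_{i+k},
and rho(k) = gamma(k) / gamma(0). Sigma^2 cancels.
  numerator   = (1)*(-0.128) + (-0.128)*(-0.76) = -0.03072.
  denominator = (1)^2 + (-0.128)^2 + (-0.76)^2 = 1.593984.
  rho(1) = -0.03072 / 1.593984 = -0.0193.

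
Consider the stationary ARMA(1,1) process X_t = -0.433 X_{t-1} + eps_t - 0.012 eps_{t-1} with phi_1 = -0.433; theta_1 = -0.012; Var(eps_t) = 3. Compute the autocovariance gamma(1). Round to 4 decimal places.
\gamma(1) = -1.6516

Multiply the model equation by X_{t-k} and take expectations. With theta_0 = psi_0 = 1 and psi_j the MA(infinity) weights, this gives
  gamma(k) - sum_i phi_i gamma(k-i) = c_k,
  c_k = sigma^2 * sum_{j=k..q} theta_j psi_{j-k}   (c_k = 0 for k > q),
using gamma(-m) = gamma(m).
psi-weights needed (psi_j = theta_j + sum_i phi_i psi_{j-i}):
  psi_1 = theta_1 + phi_1 = -0.012 + (-0.433) = -0.445
Right-hand sides:
  c_0 = sigma^2 (1 + theta_1 psi_1) = 3 * (1 + (-0.012)(-0.445)) = 3 * 1.00534 = 3.01602
  c_1 = sigma^2 theta_1 = 3 * (-0.012) = -0.036
  c_2 = 0
Equations for k = 0 and k = 1 (AR order 1):
  gamma(0) = phi_1 gamma(1) + c_0
  gamma(1) = phi_1 gamma(0) + c_1
Substituting the second into the first: gamma(0) (1 - phi_1^2) = c_0 + phi_1 c_1, so
  gamma(0) = (c_0 + phi_1 c_1) / (1 - phi_1^2) = (3.01602 + (-0.433)(-0.036)) / (1 - (-0.433)^2) = 3.031608 / 0.812511 = 3.731159.
  gamma(1) = phi_1 gamma(0) + c_1 = (-0.433)(3.731159) + (-0.036) = -1.651592.
Therefore gamma(1) = -1.6516 (to 4 decimal places).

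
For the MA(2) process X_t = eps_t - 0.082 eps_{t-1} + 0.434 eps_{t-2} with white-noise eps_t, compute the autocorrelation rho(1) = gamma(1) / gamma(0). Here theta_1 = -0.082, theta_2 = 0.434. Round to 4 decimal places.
\rho(1) = -0.0984

For an MA(q) process with theta_0 = 1, the autocovariance is
  gamma(k) = sigma^2 * sum_{i=0..q-k} theta_i * theta_{i+k},
and rho(k) = gamma(k) / gamma(0). Sigma^2 cancels.
  numerator   = (1)*(-0.082) + (-0.082)*(0.434) = -0.117588.
  denominator = (1)^2 + (-0.082)^2 + (0.434)^2 = 1.19508.
  rho(1) = -0.117588 / 1.19508 = -0.0984.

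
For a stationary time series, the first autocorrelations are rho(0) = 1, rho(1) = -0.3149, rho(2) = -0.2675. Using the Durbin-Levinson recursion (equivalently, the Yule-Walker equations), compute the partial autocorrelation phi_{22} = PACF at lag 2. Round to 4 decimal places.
\phi_{22} = -0.4070

The PACF at lag k is phi_{kk}, the last component of the solution
to the Yule-Walker system G_k phi = r_k where
  (G_k)_{ij} = rho(|i - j|), (r_k)_i = rho(i), i,j = 1..k.
Equivalently, Durbin-Levinson gives phi_{kk} iteratively:
  phi_{11} = rho(1)
  phi_{kk} = [rho(k) - sum_{j=1..k-1} phi_{k-1,j} rho(k-j)]
            / [1 - sum_{j=1..k-1} phi_{k-1,j} rho(j)],
  phi_{k,j} = phi_{k-1,j} - phi_{kk} phi_{k-1,k-j},  j = 1..k-1.
Step k = 1:
  phi_11 = rho(1) = -0.3149.
Step k = 2:
  phi_22 = [rho(2) - phi_11 rho(1)] / [1 - phi_11 rho(1)] = [-0.2675 - (-0.3149)(-0.3149)] / [1 - (-0.3149)(-0.3149)]
         = -0.36666201 / 0.90083799 = -0.407.
Therefore phi_{22} = -0.4070.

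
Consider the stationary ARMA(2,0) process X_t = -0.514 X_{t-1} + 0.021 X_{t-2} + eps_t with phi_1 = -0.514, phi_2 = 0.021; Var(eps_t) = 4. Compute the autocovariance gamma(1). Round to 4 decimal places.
\gamma(1) = -2.9006

Multiply the model equation by X_{t-k} and take expectations. With theta_0 = psi_0 = 1 and psi_j the MA(infinity) weights, this gives
  gamma(k) - sum_i phi_i gamma(k-i) = c_k,
  c_k = sigma^2 * sum_{j=k..q} theta_j psi_{j-k}   (c_k = 0 for k > q),
using gamma(-m) = gamma(m).
Pure AR (q = 0): c_0 = sigma^2 = 4, c_k = 0 for k >= 1.
Equations for k = 0, 1, 2 (AR order 2, c_2 = 0):
  (E0) gamma(0) = phi_1 gamma(1) + phi_2 gamma(2) + c_0
  (E1) gamma(1) = phi_1 gamma(0) + phi_2 gamma(1) + c_1
  (E2) gamma(2) = phi_1 gamma(1) + phi_2 gamma(0)
From (E1): gamma(1) = A gamma(0) + B with
  A = phi_1 / (1 - phi_2) = -0.514 / 0.979 = -0.525026,   B = c_1 / (1 - phi_2) = 0 / 0.979 = 0.
Insert (E2) into (E0): gamma(0) (1 - phi_2^2) = phi_1 (1 + phi_2) gamma(1) + c_0.
  phi_1 (1 + phi_2) = (-0.514)(1.021) = -0.524794,   1 - phi_2^2 = 0.999559.
Replace gamma(1) by A gamma(0) + B and collect gamma(0):
  gamma(0) [0.999559 - (-0.524794)(-0.525026)] = c_0 = 4
  gamma(0) * 0.724029 = 4
  gamma(0) = 4 / 0.724029 = 5.524643.
  gamma(1) = A gamma(0) = (-0.525026)(5.524643) = -2.900578.
Therefore gamma(1) = -2.9006 (to 4 decimal places).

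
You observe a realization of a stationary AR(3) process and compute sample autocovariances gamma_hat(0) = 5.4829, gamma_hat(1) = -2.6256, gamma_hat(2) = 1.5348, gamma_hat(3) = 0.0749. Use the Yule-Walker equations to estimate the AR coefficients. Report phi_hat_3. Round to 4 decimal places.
\hat\phi_{3} = 0.2220

The Yule-Walker equations for an AR(p) process read, in matrix form,
  Gamma_p phi = r_p,   with   (Gamma_p)_{ij} = gamma(|i - j|),
                       (r_p)_i = gamma(i),   i,j = 1..p.
Substitute the sample gammas (Toeplitz matrix and right-hand side of size 3):
  Gamma_p = [[5.4829, -2.6256, 1.5348], [-2.6256, 5.4829, -2.6256], [1.5348, -2.6256, 5.4829]]
  r_p     = [-2.6256, 1.5348, 0.0749]
Written out (R1..R3):
  (R1) 5.4829 phi_1 - 2.6256 phi_2 + 1.5348 phi_3 = -2.6256
  (R2) -2.6256 phi_1 + 5.4829 phi_2 - 2.6256 phi_3 = 1.5348
  (R3) 1.5348 phi_1 - 2.6256 phi_2 + 5.4829 phi_3 = 0.0749
Gaussian elimination:
  R2 <- R2 - (-2.6256/5.4829) R1 = R2 - (-0.478871) R1:  4.225577 phi_2 - 1.890629 phi_3 = 0.277477
  R3 <- R3 - (1.5348/5.4829) R1 = R3 - (0.279925) R1:  -1.890629 phi_2 + 5.053271 phi_3 = 0.809871
  R3 <- R3 - (-1.890629/4.225577) R2 = R3 - (-0.447425) R2:  4.207356 phi_3 = 0.934021
Back-substitution:
  phi_hat_3 = 0.934021 / 4.207356 = 0.221997
  phi_hat_2 = (0.277477 - (-1.890629)(0.221997)) / 4.225577 = 0.164993
  phi_hat_1 = (-2.6256 - (-2.6256)(0.164993) - (1.5348)(0.221997)) / 5.4829 = -0.462003
So phi_hat = [-0.4620, 0.1650, 0.2220].
Therefore phi_hat_3 = 0.2220.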